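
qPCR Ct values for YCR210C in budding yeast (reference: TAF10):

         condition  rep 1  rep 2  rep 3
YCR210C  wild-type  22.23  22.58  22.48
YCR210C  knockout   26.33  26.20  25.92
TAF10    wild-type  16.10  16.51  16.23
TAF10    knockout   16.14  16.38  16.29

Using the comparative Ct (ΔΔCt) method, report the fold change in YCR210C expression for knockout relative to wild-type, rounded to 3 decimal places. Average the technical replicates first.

Mean Ct: YCR210C wild-type 22.430; YCR210C knockout 26.150; TAF10 wild-type 16.280; TAF10 knockout 16.270
ΔCt(wild-type) = 22.430 − 16.280 = 6.150
ΔCt(knockout) = 26.150 − 16.270 = 9.880
ΔΔCt = 9.880 − 6.150 = 3.730
Fold change = 2^(−3.730) = 0.0754

0.075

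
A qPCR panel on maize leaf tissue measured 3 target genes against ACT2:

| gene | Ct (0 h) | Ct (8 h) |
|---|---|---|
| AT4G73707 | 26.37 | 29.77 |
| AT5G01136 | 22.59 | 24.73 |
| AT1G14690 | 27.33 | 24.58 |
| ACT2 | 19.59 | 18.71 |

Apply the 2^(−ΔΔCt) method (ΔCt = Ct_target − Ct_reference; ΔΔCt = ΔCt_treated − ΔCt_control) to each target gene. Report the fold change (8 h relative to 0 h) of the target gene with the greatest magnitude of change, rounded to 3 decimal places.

AT4G73707: ΔΔCt = (29.77−18.71) − (26.37−19.59) = 11.06 − 6.78 = 4.28; fold change = 2^-4.28 = 0.051
AT5G01136: ΔΔCt = (24.73−18.71) − (22.59−19.59) = 6.02 − 3.00 = 3.02; fold change = 2^-3.02 = 0.123
AT1G14690: ΔΔCt = (24.58−18.71) − (27.33−19.59) = 5.87 − 7.74 = -1.87; fold change = 2^1.87 = 3.655
AT4G73707 has the largest |ΔΔCt| = 4.28.

0.051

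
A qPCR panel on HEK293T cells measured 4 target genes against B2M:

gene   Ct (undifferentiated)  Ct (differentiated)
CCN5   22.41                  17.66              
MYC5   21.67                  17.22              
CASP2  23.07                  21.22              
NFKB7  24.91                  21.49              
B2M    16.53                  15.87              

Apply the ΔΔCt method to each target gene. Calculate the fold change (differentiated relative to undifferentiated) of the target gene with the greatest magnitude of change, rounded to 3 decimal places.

17.030

CCN5: ΔΔCt = (17.66−15.87) − (22.41−16.53) = 1.79 − 5.88 = -4.09; fold change = 2^4.09 = 17.030
MYC5: ΔΔCt = (17.22−15.87) − (21.67−16.53) = 1.35 − 5.14 = -3.79; fold change = 2^3.79 = 13.833
CASP2: ΔΔCt = (21.22−15.87) − (23.07−16.53) = 5.35 − 6.54 = -1.19; fold change = 2^1.19 = 2.282
NFKB7: ΔΔCt = (21.49−15.87) − (24.91−16.53) = 5.62 − 8.38 = -2.76; fold change = 2^2.76 = 6.774
CCN5 has the largest |ΔΔCt| = 4.09.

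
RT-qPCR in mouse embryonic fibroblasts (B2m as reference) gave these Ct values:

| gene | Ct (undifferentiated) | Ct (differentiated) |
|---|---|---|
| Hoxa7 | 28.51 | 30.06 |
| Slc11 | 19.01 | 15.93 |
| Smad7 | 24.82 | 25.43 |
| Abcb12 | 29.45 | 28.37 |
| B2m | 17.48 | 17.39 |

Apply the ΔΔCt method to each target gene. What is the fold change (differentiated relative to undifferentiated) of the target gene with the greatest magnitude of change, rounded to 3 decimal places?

7.945

Hoxa7: ΔΔCt = (30.06−17.39) − (28.51−17.48) = 12.67 − 11.03 = 1.64; fold change = 2^-1.64 = 0.321
Slc11: ΔΔCt = (15.93−17.39) − (19.01−17.48) = -1.46 − 1.53 = -2.99; fold change = 2^2.99 = 7.945
Smad7: ΔΔCt = (25.43−17.39) − (24.82−17.48) = 8.04 − 7.34 = 0.70; fold change = 2^-0.70 = 0.616
Abcb12: ΔΔCt = (28.37−17.39) − (29.45−17.48) = 10.98 − 11.97 = -0.99; fold change = 2^0.99 = 1.986
Slc11 has the largest |ΔΔCt| = 2.99.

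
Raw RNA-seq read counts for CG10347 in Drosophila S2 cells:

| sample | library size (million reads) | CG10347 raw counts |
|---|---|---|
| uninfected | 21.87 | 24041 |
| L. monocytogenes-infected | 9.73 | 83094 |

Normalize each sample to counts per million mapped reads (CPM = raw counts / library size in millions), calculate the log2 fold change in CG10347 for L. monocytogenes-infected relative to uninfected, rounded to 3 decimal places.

2.958

CPM(uninfected) = 24041 / 21.87 = 1099.2684
CPM(L. monocytogenes-infected) = 83094 / 9.73 = 8539.9794
Fold change = 8539.9794 / 1099.2684 = 7.76878
log2(7.76878) = 2.9577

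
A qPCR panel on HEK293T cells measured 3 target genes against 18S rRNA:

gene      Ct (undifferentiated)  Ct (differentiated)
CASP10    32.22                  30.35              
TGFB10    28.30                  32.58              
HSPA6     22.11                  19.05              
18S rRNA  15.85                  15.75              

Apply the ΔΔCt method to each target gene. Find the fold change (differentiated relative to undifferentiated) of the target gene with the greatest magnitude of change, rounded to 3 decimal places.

CASP10: ΔΔCt = (30.35−15.75) − (32.22−15.85) = 14.60 − 16.37 = -1.77; fold change = 2^1.77 = 3.411
TGFB10: ΔΔCt = (32.58−15.75) − (28.30−15.85) = 16.83 − 12.45 = 4.38; fold change = 2^-4.38 = 0.048
HSPA6: ΔΔCt = (19.05−15.75) − (22.11−15.85) = 3.30 − 6.26 = -2.96; fold change = 2^2.96 = 7.781
TGFB10 has the largest |ΔΔCt| = 4.38.

0.048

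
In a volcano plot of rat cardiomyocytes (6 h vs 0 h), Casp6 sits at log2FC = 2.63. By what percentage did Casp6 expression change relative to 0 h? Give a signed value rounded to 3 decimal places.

519.026%

Fold change = 2^(2.63) = 6.1903
Percent change = (FC − 1) × 100% = (6.1903 − 1) × 100 = 519.026%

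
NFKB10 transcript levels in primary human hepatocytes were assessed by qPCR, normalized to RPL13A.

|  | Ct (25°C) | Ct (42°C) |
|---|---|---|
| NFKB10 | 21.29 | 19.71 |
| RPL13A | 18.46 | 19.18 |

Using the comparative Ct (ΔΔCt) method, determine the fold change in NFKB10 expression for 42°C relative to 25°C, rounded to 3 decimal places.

4.925

ΔCt(25°C) = 21.290 − 18.460 = 2.830
ΔCt(42°C) = 19.710 − 19.180 = 0.530
ΔΔCt = 0.530 − 2.830 = -2.300
Fold change = 2^(−(-2.300)) = 2^2.300 = 4.9246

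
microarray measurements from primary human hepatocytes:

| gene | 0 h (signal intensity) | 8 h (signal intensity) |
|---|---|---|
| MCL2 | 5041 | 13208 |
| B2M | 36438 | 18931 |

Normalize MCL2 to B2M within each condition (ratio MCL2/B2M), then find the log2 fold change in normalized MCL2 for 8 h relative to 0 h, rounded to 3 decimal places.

2.334

MCL2/B2M (0 h) = 5041 / 36438 = 0.13834
MCL2/B2M (8 h) = 13208 / 18931 = 0.69769
Fold change = 0.69769 / 0.13834 = 5.0431
log2(5.0431) = 2.3343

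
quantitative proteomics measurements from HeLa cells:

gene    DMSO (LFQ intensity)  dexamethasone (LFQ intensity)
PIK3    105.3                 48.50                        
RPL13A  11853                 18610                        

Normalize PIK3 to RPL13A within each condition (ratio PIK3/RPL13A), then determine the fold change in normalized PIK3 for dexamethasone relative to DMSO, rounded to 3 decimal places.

PIK3/RPL13A (DMSO) = 105.3 / 11853 = 0.0088838
PIK3/RPL13A (dexamethasone) = 48.50 / 18610 = 0.0026061
Fold change = 0.0026061 / 0.0088838 = 0.2934

0.293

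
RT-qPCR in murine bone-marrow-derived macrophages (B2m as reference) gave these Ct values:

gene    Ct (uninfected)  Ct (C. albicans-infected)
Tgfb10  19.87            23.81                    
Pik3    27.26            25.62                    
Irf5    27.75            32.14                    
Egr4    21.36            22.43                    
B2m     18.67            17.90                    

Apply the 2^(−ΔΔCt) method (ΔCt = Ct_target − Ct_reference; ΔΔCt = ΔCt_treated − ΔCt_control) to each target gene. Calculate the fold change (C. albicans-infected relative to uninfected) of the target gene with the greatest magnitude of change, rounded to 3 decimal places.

0.028

Tgfb10: ΔΔCt = (23.81−17.90) − (19.87−18.67) = 5.91 − 1.20 = 4.71; fold change = 2^-4.71 = 0.038
Pik3: ΔΔCt = (25.62−17.90) − (27.26−18.67) = 7.72 − 8.59 = -0.87; fold change = 2^0.87 = 1.828
Irf5: ΔΔCt = (32.14−17.90) − (27.75−18.67) = 14.24 − 9.08 = 5.16; fold change = 2^-5.16 = 0.028
Egr4: ΔΔCt = (22.43−17.90) − (21.36−18.67) = 4.53 − 2.69 = 1.84; fold change = 2^-1.84 = 0.279
Irf5 has the largest |ΔΔCt| = 5.16.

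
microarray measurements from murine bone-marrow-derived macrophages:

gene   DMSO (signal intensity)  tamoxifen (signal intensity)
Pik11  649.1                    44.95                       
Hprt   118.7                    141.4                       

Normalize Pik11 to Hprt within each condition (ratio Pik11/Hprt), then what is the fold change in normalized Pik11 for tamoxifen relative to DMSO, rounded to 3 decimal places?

0.058

Pik11/Hprt (DMSO) = 649.1 / 118.7 = 5.4684
Pik11/Hprt (tamoxifen) = 44.95 / 141.4 = 0.31789
Fold change = 0.31789 / 5.4684 = 0.0581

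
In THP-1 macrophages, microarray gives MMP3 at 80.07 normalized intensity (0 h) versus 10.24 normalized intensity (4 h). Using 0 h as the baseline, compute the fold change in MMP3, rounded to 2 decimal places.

Fold change = 10.24 / 80.07 = 0.128
MMP3 is downregulated.

0.13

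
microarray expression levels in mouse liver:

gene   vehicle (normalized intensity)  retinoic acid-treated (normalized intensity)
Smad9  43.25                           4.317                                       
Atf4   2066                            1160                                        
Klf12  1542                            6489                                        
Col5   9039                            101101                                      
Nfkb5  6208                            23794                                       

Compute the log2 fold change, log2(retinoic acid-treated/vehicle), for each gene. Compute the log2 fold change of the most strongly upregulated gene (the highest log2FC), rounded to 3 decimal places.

3.483

log2(4.317/43.25) = -3.325  (Smad9)
log2(1160/2066) = -0.833  (Atf4)
log2(6489/1542) = 2.073  (Klf12)
log2(101101/9039) = 3.483  (Col5)
log2(23794/6208) = 1.938  (Nfkb5)
Col5 is most strongly upregulated.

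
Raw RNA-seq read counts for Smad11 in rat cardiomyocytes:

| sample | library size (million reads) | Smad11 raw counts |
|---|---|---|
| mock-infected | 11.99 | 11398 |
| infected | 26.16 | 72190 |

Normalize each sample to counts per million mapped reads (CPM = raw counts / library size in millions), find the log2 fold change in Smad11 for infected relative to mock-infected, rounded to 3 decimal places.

CPM(mock-infected) = 11398 / 11.99 = 950.6255
CPM(infected) = 72190 / 26.16 = 2759.5566
Fold change = 2759.5566 / 950.6255 = 2.90289
log2(2.90289) = 1.5375

1.537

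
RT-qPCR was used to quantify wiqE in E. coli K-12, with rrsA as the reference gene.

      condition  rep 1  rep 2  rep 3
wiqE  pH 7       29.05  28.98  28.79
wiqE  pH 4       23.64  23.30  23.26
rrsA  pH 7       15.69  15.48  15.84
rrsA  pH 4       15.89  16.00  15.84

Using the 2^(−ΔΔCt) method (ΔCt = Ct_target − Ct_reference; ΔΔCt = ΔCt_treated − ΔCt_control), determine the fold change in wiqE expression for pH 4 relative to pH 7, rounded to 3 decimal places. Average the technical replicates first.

Mean Ct: wiqE pH 7 28.940; wiqE pH 4 23.400; rrsA pH 7 15.670; rrsA pH 4 15.910
ΔCt(pH 7) = 28.940 − 15.670 = 13.270
ΔCt(pH 4) = 23.400 − 15.910 = 7.490
ΔΔCt = 7.490 − 13.270 = -5.780
Fold change = 2^(−(-5.780)) = 2^5.780 = 54.9482

54.948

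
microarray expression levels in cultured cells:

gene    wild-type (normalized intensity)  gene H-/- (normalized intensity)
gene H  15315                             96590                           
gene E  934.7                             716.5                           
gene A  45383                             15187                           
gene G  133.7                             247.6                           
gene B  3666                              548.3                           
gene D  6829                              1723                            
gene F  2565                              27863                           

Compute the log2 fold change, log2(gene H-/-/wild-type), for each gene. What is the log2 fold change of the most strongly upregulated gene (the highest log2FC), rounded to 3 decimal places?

3.441

log2(96590/15315) = 2.657  (gene H)
log2(716.5/934.7) = -0.384  (gene E)
log2(15187/45383) = -1.579  (gene A)
log2(247.6/133.7) = 0.889  (gene G)
log2(548.3/3666) = -2.741  (gene B)
log2(1723/6829) = -1.987  (gene D)
log2(27863/2565) = 3.441  (gene F)
gene F is most strongly upregulated.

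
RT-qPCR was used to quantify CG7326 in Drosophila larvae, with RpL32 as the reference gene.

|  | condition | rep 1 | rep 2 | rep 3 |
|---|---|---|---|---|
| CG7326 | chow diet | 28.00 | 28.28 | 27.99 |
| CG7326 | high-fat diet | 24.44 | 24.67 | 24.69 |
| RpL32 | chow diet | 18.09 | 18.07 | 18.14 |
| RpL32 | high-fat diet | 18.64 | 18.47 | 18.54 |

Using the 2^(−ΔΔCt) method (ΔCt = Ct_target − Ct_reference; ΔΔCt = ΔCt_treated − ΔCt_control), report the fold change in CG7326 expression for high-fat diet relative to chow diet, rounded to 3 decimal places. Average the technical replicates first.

15.348

Mean Ct: CG7326 chow diet 28.090; CG7326 high-fat diet 24.600; RpL32 chow diet 18.100; RpL32 high-fat diet 18.550
ΔCt(chow diet) = 28.090 − 18.100 = 9.990
ΔCt(high-fat diet) = 24.600 − 18.550 = 6.050
ΔΔCt = 6.050 − 9.990 = -3.940
Fold change = 2^(−(-3.940)) = 2^3.940 = 15.3482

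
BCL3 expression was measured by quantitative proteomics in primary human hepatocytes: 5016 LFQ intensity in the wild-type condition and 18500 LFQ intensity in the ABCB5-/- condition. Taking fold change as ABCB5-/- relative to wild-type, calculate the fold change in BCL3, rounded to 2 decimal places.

3.69

Fold change = 18500 / 5016 = 3.688
BCL3 is upregulated.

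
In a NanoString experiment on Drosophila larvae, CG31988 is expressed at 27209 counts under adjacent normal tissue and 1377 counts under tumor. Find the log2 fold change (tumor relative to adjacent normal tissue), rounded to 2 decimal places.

Fold change = 1377 / 27209 = 0.0506
log2(0.0506) = -4.304

-4.30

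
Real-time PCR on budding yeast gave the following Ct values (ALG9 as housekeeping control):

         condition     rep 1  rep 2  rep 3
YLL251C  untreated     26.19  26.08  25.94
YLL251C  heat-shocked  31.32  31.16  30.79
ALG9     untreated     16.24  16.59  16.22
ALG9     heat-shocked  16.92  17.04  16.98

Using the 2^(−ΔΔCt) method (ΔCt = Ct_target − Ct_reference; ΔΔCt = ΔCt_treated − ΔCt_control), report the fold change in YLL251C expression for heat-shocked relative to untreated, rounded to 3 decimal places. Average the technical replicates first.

Mean Ct: YLL251C untreated 26.070; YLL251C heat-shocked 31.090; ALG9 untreated 16.350; ALG9 heat-shocked 16.980
ΔCt(untreated) = 26.070 − 16.350 = 9.720
ΔCt(heat-shocked) = 31.090 − 16.980 = 14.110
ΔΔCt = 14.110 − 9.720 = 4.390
Fold change = 2^(−4.390) = 0.0477

0.048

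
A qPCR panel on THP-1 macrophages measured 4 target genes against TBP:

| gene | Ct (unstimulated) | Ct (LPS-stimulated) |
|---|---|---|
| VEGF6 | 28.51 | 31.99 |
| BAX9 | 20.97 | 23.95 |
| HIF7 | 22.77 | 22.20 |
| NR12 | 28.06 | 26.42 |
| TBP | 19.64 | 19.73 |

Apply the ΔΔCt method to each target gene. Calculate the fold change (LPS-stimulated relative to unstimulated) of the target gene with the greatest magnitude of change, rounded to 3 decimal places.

0.095

VEGF6: ΔΔCt = (31.99−19.73) − (28.51−19.64) = 12.26 − 8.87 = 3.39; fold change = 2^-3.39 = 0.095
BAX9: ΔΔCt = (23.95−19.73) − (20.97−19.64) = 4.22 − 1.33 = 2.89; fold change = 2^-2.89 = 0.135
HIF7: ΔΔCt = (22.20−19.73) − (22.77−19.64) = 2.47 − 3.13 = -0.66; fold change = 2^0.66 = 1.580
NR12: ΔΔCt = (26.42−19.73) − (28.06−19.64) = 6.69 − 8.42 = -1.73; fold change = 2^1.73 = 3.317
VEGF6 has the largest |ΔΔCt| = 3.39.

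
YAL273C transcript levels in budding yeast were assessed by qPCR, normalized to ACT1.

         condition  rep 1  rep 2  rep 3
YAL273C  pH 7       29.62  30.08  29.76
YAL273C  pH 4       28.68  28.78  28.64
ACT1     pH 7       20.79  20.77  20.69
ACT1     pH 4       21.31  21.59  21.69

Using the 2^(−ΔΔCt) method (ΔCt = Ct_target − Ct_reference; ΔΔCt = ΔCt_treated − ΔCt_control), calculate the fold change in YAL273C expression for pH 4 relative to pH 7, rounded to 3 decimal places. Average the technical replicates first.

Mean Ct: YAL273C pH 7 29.820; YAL273C pH 4 28.700; ACT1 pH 7 20.750; ACT1 pH 4 21.530
ΔCt(pH 7) = 29.820 − 20.750 = 9.070
ΔCt(pH 4) = 28.700 − 21.530 = 7.170
ΔΔCt = 7.170 − 9.070 = -1.900
Fold change = 2^(−(-1.900)) = 2^1.900 = 3.7321

3.732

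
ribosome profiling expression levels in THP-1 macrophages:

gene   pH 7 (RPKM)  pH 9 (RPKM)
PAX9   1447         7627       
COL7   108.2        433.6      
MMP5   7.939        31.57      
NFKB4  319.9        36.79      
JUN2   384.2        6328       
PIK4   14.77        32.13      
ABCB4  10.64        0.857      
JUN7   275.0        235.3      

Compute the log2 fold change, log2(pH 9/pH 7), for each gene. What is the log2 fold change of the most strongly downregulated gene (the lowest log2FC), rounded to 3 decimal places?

-3.634

log2(7627/1447) = 2.398  (PAX9)
log2(433.6/108.2) = 2.003  (COL7)
log2(31.57/7.939) = 1.992  (MMP5)
log2(36.79/319.9) = -3.120  (NFKB4)
log2(6328/384.2) = 4.042  (JUN2)
log2(32.13/14.77) = 1.121  (PIK4)
log2(0.857/10.64) = -3.634  (ABCB4)
log2(235.3/275.0) = -0.225  (JUN7)
ABCB4 is most strongly downregulated.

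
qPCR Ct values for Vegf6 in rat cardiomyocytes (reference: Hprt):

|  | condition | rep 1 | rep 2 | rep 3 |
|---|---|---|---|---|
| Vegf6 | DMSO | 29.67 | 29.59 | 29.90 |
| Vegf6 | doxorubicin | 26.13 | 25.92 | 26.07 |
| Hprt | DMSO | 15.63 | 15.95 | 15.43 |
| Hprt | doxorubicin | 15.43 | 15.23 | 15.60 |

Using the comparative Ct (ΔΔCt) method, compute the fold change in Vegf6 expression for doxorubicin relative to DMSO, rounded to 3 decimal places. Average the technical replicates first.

10.778

Mean Ct: Vegf6 DMSO 29.720; Vegf6 doxorubicin 26.040; Hprt DMSO 15.670; Hprt doxorubicin 15.420
ΔCt(DMSO) = 29.720 − 15.670 = 14.050
ΔCt(doxorubicin) = 26.040 − 15.420 = 10.620
ΔΔCt = 10.620 − 14.050 = -3.430
Fold change = 2^(−(-3.430)) = 2^3.430 = 10.7779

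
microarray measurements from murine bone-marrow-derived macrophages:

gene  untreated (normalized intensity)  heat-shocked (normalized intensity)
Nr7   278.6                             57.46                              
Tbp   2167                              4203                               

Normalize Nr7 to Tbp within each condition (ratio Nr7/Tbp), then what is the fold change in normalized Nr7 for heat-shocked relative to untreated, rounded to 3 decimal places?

0.106

Nr7/Tbp (untreated) = 278.6 / 2167 = 0.12856
Nr7/Tbp (heat-shocked) = 57.46 / 4203 = 0.013671
Fold change = 0.013671 / 0.12856 = 0.1063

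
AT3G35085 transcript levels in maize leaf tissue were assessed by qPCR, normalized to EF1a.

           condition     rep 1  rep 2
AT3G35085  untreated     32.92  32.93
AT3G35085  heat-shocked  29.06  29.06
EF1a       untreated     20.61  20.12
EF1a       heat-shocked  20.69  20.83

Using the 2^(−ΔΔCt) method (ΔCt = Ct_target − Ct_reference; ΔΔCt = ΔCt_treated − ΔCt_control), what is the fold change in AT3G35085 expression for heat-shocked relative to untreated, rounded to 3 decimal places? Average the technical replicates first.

Mean Ct: AT3G35085 untreated 32.925; AT3G35085 heat-shocked 29.060; EF1a untreated 20.365; EF1a heat-shocked 20.760
ΔCt(untreated) = 32.925 − 20.365 = 12.560
ΔCt(heat-shocked) = 29.060 − 20.760 = 8.300
ΔΔCt = 8.300 − 12.560 = -4.260
Fold change = 2^(−(-4.260)) = 2^4.260 = 19.1597

19.160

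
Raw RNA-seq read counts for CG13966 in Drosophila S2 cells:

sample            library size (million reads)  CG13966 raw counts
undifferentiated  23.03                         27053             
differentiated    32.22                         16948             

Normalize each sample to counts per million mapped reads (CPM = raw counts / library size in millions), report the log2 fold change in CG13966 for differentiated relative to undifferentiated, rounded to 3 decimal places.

CPM(undifferentiated) = 27053 / 23.03 = 1174.6852
CPM(differentiated) = 16948 / 32.22 = 526.0087
Fold change = 526.0087 / 1174.6852 = 0.44779
log2(0.44779) = -1.1591

-1.159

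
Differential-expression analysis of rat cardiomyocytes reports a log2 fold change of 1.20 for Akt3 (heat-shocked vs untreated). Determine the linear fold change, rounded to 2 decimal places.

Fold change = 2^(1.20) = 2.297

2.30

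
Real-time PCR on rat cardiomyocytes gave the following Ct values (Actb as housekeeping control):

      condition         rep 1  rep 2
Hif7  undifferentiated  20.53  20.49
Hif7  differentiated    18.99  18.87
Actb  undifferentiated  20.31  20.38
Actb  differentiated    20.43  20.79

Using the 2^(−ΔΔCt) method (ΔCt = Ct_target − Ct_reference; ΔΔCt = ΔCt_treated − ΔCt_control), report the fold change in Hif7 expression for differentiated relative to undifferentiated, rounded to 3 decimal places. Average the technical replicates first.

Mean Ct: Hif7 undifferentiated 20.510; Hif7 differentiated 18.930; Actb undifferentiated 20.345; Actb differentiated 20.610
ΔCt(undifferentiated) = 20.510 − 20.345 = 0.165
ΔCt(differentiated) = 18.930 − 20.610 = -1.680
ΔΔCt = -1.680 − 0.165 = -1.845
Fold change = 2^(−(-1.845)) = 2^1.845 = 3.5925

3.593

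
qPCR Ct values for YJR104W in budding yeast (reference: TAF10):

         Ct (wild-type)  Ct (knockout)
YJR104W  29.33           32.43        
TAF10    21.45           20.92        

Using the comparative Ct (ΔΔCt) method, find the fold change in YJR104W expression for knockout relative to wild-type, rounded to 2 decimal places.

0.08

ΔCt(wild-type) = 29.330 − 21.450 = 7.880
ΔCt(knockout) = 32.430 − 20.920 = 11.510
ΔΔCt = 11.510 − 7.880 = 3.630
Fold change = 2^(−3.630) = 0.081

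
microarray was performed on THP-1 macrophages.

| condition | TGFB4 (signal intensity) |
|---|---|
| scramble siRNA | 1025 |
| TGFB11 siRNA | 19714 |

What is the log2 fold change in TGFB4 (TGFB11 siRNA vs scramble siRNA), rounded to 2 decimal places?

4.27

Fold change = 19714 / 1025 = 19.2332
log2(19.2332) = 4.266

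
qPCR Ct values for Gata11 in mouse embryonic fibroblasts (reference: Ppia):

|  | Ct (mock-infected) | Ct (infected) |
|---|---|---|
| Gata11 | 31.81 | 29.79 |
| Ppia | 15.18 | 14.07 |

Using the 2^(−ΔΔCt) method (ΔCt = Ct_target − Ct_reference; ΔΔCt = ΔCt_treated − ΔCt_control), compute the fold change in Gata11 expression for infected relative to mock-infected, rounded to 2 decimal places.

ΔCt(mock-infected) = 31.810 − 15.180 = 16.630
ΔCt(infected) = 29.790 − 14.070 = 15.720
ΔΔCt = 15.720 − 16.630 = -0.910
Fold change = 2^(−(-0.910)) = 2^0.910 = 1.879

1.88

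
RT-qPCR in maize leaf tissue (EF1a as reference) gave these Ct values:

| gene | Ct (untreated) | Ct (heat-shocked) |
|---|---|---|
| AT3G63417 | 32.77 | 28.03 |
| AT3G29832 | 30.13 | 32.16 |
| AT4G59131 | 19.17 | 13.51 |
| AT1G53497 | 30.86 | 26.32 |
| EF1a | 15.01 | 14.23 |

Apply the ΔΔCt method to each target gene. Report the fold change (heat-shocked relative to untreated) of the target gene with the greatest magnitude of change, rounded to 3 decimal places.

29.446

AT3G63417: ΔΔCt = (28.03−14.23) − (32.77−15.01) = 13.80 − 17.76 = -3.96; fold change = 2^3.96 = 15.562
AT3G29832: ΔΔCt = (32.16−14.23) − (30.13−15.01) = 17.93 − 15.12 = 2.81; fold change = 2^-2.81 = 0.143
AT4G59131: ΔΔCt = (13.51−14.23) − (19.17−15.01) = -0.72 − 4.16 = -4.88; fold change = 2^4.88 = 29.446
AT1G53497: ΔΔCt = (26.32−14.23) − (30.86−15.01) = 12.09 − 15.85 = -3.76; fold change = 2^3.76 = 13.548
AT4G59131 has the largest |ΔΔCt| = 4.88.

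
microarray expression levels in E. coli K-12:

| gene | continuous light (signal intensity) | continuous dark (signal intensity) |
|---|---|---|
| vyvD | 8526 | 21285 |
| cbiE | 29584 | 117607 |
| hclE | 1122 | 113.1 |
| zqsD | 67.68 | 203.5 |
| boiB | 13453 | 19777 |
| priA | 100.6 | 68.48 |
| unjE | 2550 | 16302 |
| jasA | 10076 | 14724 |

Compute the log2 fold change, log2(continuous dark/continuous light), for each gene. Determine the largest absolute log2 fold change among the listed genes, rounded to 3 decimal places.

3.310

log2(21285/8526) = 1.320  (vyvD)
log2(117607/29584) = 1.991  (cbiE)
log2(113.1/1122) = -3.310  (hclE)
log2(203.5/67.68) = 1.588  (zqsD)
log2(19777/13453) = 0.556  (boiB)
log2(68.48/100.6) = -0.555  (priA)
log2(16302/2550) = 2.676  (unjE)
log2(14724/10076) = 0.547  (jasA)
The largest magnitude belongs to hclE.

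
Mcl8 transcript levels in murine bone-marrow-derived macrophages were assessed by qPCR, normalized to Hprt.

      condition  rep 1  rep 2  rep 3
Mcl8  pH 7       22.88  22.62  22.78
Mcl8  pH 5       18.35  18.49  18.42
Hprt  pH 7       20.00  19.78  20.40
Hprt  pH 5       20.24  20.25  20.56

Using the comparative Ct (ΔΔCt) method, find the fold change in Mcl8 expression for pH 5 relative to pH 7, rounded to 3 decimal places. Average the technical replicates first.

24.761

Mean Ct: Mcl8 pH 7 22.760; Mcl8 pH 5 18.420; Hprt pH 7 20.060; Hprt pH 5 20.350
ΔCt(pH 7) = 22.760 − 20.060 = 2.700
ΔCt(pH 5) = 18.420 − 20.350 = -1.930
ΔΔCt = -1.930 − 2.700 = -4.630
Fold change = 2^(−(-4.630)) = 2^4.630 = 24.7610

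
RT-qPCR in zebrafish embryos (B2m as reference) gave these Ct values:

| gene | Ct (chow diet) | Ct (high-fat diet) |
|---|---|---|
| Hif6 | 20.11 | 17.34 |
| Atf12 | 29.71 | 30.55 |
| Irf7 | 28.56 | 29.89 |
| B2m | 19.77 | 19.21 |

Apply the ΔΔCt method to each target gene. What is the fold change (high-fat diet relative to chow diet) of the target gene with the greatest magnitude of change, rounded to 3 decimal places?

4.627

Hif6: ΔΔCt = (17.34−19.21) − (20.11−19.77) = -1.87 − 0.34 = -2.21; fold change = 2^2.21 = 4.627
Atf12: ΔΔCt = (30.55−19.21) − (29.71−19.77) = 11.34 − 9.94 = 1.40; fold change = 2^-1.40 = 0.379
Irf7: ΔΔCt = (29.89−19.21) − (28.56−19.77) = 10.68 − 8.79 = 1.89; fold change = 2^-1.89 = 0.270
Hif6 has the largest |ΔΔCt| = 2.21.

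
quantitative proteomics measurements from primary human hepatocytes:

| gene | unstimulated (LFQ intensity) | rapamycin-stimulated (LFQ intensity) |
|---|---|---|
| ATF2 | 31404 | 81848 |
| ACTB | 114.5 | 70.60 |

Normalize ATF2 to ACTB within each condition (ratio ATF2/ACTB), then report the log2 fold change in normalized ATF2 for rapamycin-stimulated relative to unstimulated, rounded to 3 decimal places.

2.080

ATF2/ACTB (unstimulated) = 31404 / 114.5 = 274.27
ATF2/ACTB (rapamycin-stimulated) = 81848 / 70.60 = 1159.3
Fold change = 1159.3 / 274.27 = 4.2269
log2(4.2269) = 2.0796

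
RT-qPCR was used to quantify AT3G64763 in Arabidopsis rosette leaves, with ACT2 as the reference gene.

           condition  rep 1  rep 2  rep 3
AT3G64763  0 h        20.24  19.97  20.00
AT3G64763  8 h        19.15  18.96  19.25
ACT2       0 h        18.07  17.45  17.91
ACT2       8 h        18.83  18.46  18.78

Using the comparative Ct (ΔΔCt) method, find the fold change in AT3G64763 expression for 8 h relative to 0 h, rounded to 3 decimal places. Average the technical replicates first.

Mean Ct: AT3G64763 0 h 20.070; AT3G64763 8 h 19.120; ACT2 0 h 17.810; ACT2 8 h 18.690
ΔCt(0 h) = 20.070 − 17.810 = 2.260
ΔCt(8 h) = 19.120 − 18.690 = 0.430
ΔΔCt = 0.430 − 2.260 = -1.830
Fold change = 2^(−(-1.830)) = 2^1.830 = 3.5554

3.555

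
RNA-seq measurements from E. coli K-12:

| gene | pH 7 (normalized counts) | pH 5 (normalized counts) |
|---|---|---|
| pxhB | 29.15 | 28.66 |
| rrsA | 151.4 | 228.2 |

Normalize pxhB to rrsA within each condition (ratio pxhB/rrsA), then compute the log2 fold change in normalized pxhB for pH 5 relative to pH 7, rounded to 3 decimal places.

pxhB/rrsA (pH 7) = 29.15 / 151.4 = 0.19254
pxhB/rrsA (pH 5) = 28.66 / 228.2 = 0.12559
Fold change = 0.12559 / 0.19254 = 0.6523
log2(0.6523) = -0.6164

-0.616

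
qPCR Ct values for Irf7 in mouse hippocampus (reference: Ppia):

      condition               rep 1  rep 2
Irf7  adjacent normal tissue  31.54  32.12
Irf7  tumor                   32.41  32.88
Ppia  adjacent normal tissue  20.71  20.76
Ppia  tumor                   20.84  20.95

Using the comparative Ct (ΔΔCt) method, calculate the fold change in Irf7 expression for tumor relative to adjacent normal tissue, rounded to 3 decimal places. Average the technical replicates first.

Mean Ct: Irf7 adjacent normal tissue 31.830; Irf7 tumor 32.645; Ppia adjacent normal tissue 20.735; Ppia tumor 20.895
ΔCt(adjacent normal tissue) = 31.830 − 20.735 = 11.095
ΔCt(tumor) = 32.645 − 20.895 = 11.750
ΔΔCt = 11.750 − 11.095 = 0.655
Fold change = 2^(−0.655) = 0.6351

0.635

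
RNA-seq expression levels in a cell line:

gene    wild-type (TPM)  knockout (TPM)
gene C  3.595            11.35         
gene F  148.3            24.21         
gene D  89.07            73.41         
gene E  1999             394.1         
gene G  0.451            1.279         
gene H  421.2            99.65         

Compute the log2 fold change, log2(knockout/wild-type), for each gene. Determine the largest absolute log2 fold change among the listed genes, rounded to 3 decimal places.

log2(11.35/3.595) = 1.659  (gene C)
log2(24.21/148.3) = -2.615  (gene F)
log2(73.41/89.07) = -0.279  (gene D)
log2(394.1/1999) = -2.343  (gene E)
log2(1.279/0.451) = 1.504  (gene G)
log2(99.65/421.2) = -2.080  (gene H)
The largest magnitude belongs to gene F.

2.615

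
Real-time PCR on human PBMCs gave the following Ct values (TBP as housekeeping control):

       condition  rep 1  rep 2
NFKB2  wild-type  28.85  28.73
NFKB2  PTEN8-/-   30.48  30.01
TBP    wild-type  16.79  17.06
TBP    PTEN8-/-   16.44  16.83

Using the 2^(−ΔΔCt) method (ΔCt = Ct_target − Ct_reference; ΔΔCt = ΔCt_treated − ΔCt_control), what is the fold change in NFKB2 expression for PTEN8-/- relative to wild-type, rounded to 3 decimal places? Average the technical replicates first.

Mean Ct: NFKB2 wild-type 28.790; NFKB2 PTEN8-/- 30.245; TBP wild-type 16.925; TBP PTEN8-/- 16.635
ΔCt(wild-type) = 28.790 − 16.925 = 11.865
ΔCt(PTEN8-/-) = 30.245 − 16.635 = 13.610
ΔΔCt = 13.610 − 11.865 = 1.745
Fold change = 2^(−1.745) = 0.2983

0.298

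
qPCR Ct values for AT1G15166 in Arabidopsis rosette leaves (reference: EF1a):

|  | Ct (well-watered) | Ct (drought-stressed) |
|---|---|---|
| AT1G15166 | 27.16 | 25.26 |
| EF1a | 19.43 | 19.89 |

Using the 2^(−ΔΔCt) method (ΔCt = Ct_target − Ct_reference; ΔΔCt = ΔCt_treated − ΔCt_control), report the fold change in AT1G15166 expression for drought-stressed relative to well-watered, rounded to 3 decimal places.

ΔCt(well-watered) = 27.160 − 19.430 = 7.730
ΔCt(drought-stressed) = 25.260 − 19.890 = 5.370
ΔΔCt = 5.370 − 7.730 = -2.360
Fold change = 2^(−(-2.360)) = 2^2.360 = 5.1337

5.134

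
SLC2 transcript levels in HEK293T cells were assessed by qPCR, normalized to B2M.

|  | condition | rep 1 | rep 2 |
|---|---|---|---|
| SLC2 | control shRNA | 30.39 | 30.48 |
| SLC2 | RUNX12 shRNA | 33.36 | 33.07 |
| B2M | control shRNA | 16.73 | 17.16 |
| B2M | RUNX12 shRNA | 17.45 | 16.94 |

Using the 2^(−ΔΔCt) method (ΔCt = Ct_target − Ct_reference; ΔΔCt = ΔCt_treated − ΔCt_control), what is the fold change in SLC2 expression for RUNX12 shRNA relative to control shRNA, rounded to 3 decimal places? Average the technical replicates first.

0.173

Mean Ct: SLC2 control shRNA 30.435; SLC2 RUNX12 shRNA 33.215; B2M control shRNA 16.945; B2M RUNX12 shRNA 17.195
ΔCt(control shRNA) = 30.435 − 16.945 = 13.490
ΔCt(RUNX12 shRNA) = 33.215 − 17.195 = 16.020
ΔΔCt = 16.020 − 13.490 = 2.530
Fold change = 2^(−2.530) = 0.1731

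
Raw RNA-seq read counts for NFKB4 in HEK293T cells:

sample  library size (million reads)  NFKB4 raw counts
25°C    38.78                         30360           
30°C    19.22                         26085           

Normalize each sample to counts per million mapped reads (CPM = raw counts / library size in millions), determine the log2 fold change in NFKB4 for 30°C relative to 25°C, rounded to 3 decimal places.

CPM(25°C) = 30360 / 38.78 = 782.8778
CPM(30°C) = 26085 / 19.22 = 1357.1800
Fold change = 1357.1800 / 782.8778 = 1.73358
log2(1.73358) = 0.7938

0.794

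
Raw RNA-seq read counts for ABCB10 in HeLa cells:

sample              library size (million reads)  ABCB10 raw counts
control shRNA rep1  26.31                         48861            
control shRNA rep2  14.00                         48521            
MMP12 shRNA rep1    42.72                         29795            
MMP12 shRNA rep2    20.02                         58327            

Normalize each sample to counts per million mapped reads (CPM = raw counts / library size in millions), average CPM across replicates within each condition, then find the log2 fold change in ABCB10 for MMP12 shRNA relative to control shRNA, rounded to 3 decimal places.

CPM(control shRNA rep1) = 48861 / 26.31 = 1857.1266
CPM(control shRNA rep2) = 48521 / 14.00 = 3465.7857
CPM(MMP12 shRNA rep1) = 29795 / 42.72 = 697.4485
CPM(MMP12 shRNA rep2) = 58327 / 20.02 = 2913.4366
mean CPM(control shRNA) = 2661.4561; mean CPM(MMP12 shRNA) = 1805.4425
Fold change = 1805.4425 / 2661.4561 = 0.67837
log2(0.67837) = -0.5599

-0.560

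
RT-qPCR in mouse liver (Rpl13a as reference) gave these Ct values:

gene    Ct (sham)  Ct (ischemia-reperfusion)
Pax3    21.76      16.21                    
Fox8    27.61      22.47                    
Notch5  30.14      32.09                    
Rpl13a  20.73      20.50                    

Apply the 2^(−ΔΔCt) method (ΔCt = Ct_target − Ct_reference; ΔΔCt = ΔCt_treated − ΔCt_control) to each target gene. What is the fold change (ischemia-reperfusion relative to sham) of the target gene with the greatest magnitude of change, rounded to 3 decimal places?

39.947

Pax3: ΔΔCt = (16.21−20.50) − (21.76−20.73) = -4.29 − 1.03 = -5.32; fold change = 2^5.32 = 39.947
Fox8: ΔΔCt = (22.47−20.50) − (27.61−20.73) = 1.97 − 6.88 = -4.91; fold change = 2^4.91 = 30.065
Notch5: ΔΔCt = (32.09−20.50) − (30.14−20.73) = 11.59 − 9.41 = 2.18; fold change = 2^-2.18 = 0.221
Pax3 has the largest |ΔΔCt| = 5.32.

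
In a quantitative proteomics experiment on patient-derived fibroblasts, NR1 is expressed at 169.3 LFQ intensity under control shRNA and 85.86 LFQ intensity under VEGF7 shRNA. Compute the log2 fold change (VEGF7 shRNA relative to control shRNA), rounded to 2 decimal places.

Fold change = 85.86 / 169.3 = 0.5071
log2(0.5071) = -0.980

-0.98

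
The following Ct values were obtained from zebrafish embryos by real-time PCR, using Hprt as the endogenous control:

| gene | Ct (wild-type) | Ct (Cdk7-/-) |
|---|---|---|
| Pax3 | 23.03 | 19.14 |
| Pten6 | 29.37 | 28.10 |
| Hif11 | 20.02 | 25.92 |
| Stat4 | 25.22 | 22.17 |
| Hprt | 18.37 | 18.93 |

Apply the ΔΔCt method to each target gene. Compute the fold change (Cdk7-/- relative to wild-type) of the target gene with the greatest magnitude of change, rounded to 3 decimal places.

Pax3: ΔΔCt = (19.14−18.93) − (23.03−18.37) = 0.21 − 4.66 = -4.45; fold change = 2^4.45 = 21.857
Pten6: ΔΔCt = (28.10−18.93) − (29.37−18.37) = 9.17 − 11.00 = -1.83; fold change = 2^1.83 = 3.555
Hif11: ΔΔCt = (25.92−18.93) − (20.02−18.37) = 6.99 − 1.65 = 5.34; fold change = 2^-5.34 = 0.025
Stat4: ΔΔCt = (22.17−18.93) − (25.22−18.37) = 3.24 − 6.85 = -3.61; fold change = 2^3.61 = 12.210
Hif11 has the largest |ΔΔCt| = 5.34.

0.025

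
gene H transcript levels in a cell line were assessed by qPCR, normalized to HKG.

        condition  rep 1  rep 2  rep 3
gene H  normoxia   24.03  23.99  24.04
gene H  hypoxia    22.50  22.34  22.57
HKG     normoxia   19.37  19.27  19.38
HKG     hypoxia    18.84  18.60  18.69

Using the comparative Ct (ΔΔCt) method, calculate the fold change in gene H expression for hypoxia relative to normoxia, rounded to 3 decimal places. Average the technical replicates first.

1.892

Mean Ct: gene H normoxia 24.020; gene H hypoxia 22.470; HKG normoxia 19.340; HKG hypoxia 18.710
ΔCt(normoxia) = 24.020 − 19.340 = 4.680
ΔCt(hypoxia) = 22.470 − 18.710 = 3.760
ΔΔCt = 3.760 − 4.680 = -0.920
Fold change = 2^(−(-0.920)) = 2^0.920 = 1.8921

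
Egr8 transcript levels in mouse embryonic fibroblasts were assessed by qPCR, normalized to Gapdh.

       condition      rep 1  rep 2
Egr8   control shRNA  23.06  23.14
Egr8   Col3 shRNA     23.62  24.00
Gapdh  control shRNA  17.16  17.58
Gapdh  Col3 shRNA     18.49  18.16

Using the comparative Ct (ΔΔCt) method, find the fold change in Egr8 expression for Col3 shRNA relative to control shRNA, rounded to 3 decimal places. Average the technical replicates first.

Mean Ct: Egr8 control shRNA 23.100; Egr8 Col3 shRNA 23.810; Gapdh control shRNA 17.370; Gapdh Col3 shRNA 18.325
ΔCt(control shRNA) = 23.100 − 17.370 = 5.730
ΔCt(Col3 shRNA) = 23.810 − 18.325 = 5.485
ΔΔCt = 5.485 − 5.730 = -0.245
Fold change = 2^(−(-0.245)) = 2^0.245 = 1.1851

1.185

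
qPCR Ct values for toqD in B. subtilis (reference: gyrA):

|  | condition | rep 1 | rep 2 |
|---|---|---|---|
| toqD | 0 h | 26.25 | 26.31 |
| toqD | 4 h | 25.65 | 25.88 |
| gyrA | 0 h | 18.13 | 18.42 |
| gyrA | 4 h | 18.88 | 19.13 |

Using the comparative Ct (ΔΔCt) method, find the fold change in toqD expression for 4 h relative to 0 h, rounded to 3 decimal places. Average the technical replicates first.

2.370

Mean Ct: toqD 0 h 26.280; toqD 4 h 25.765; gyrA 0 h 18.275; gyrA 4 h 19.005
ΔCt(0 h) = 26.280 − 18.275 = 8.005
ΔCt(4 h) = 25.765 − 19.005 = 6.760
ΔΔCt = 6.760 − 8.005 = -1.245
Fold change = 2^(−(-1.245)) = 2^1.245 = 2.3702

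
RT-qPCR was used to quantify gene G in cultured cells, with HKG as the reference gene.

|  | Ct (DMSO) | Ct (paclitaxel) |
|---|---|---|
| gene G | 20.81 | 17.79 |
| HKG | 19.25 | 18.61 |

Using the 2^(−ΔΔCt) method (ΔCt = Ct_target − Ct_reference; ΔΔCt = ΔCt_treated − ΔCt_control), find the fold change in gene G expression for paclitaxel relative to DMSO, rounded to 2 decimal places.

5.21

ΔCt(DMSO) = 20.810 − 19.250 = 1.560
ΔCt(paclitaxel) = 17.790 − 18.610 = -0.820
ΔΔCt = -0.820 − 1.560 = -2.380
Fold change = 2^(−(-2.380)) = 2^2.380 = 5.205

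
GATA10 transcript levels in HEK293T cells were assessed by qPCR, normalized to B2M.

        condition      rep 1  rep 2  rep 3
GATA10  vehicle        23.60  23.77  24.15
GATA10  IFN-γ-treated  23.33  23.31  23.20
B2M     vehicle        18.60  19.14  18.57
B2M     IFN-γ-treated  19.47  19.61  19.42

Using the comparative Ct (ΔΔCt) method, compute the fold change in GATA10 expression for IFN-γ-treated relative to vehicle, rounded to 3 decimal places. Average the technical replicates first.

Mean Ct: GATA10 vehicle 23.840; GATA10 IFN-γ-treated 23.280; B2M vehicle 18.770; B2M IFN-γ-treated 19.500
ΔCt(vehicle) = 23.840 − 18.770 = 5.070
ΔCt(IFN-γ-treated) = 23.280 − 19.500 = 3.780
ΔΔCt = 3.780 − 5.070 = -1.290
Fold change = 2^(−(-1.290)) = 2^1.290 = 2.4453

2.445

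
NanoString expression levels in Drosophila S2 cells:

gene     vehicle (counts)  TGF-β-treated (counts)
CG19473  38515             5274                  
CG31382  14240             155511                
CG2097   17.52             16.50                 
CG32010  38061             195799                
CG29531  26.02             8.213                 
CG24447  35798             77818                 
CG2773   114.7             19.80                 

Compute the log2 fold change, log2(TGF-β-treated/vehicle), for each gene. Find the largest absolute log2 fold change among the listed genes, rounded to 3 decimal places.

log2(5274/38515) = -2.868  (CG19473)
log2(155511/14240) = 3.449  (CG31382)
log2(16.50/17.52) = -0.087  (CG2097)
log2(195799/38061) = 2.363  (CG32010)
log2(8.213/26.02) = -1.664  (CG29531)
log2(77818/35798) = 1.120  (CG24447)
log2(19.80/114.7) = -2.534  (CG2773)
The largest magnitude belongs to CG31382.

3.449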